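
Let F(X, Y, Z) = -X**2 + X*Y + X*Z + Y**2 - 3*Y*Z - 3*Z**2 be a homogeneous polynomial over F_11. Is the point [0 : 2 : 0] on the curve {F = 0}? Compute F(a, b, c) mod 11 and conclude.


F(0,2,0) ≡ 4 (mod 11); P is NOT on the curve.

Evaluate F(0, 2, 0) term-by-term (mod 11).
  -X**2 ↦ -1·0·1·1 = 0
  X*Y ↦ 1·0·2·1 = 0
  X*Z ↦ 1·0·1·0 = 0
  Y**2 ↦ 1·1·4·1 = 4
  -3*Y*Z ↦ -3·1·2·0 = 0
  -3*Z**2 ↦ -3·1·1·0 = 0
Sum: F(0, 2, 0) = (0) + (0) + (0) + (4) + (0) + (0) = 4.
Reducing mod 11: 4 ≡ 4 (mod 11).
Since F(a, b, c) ≡ 4 ≠ 0 (mod 11), P does NOT lie on the curve.


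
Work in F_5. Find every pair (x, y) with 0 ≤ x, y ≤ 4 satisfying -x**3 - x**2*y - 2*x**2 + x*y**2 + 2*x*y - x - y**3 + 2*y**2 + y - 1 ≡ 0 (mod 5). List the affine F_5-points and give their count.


Affine F_5-points: {(1, 0), (2, 1), (2, 4), (4, 3)}; count = 4.

For each of the 25 pairs (x, y) ∈ F_5², evaluate f(x, y) mod 5. Record the zeros.
  x = 0: [0↦4, 1↦1, 2↦1, 3↦3, 4↦1]  zeros at y ∈ ∅
  x = 1: [0↦0, 1↦4, 2↦3, 3↦1, 4↦2]  zeros at y ∈ {0}
  x = 2: [0↦1, 1↦0, 2↦1, 3↦3, 4↦0]  zeros at y ∈ {1, 4}
  x = 3: [0↦1, 1↦3, 2↦4, 3↦3, 4↦4]  zeros at y ∈ ∅
  x = 4: [0↦4, 1↦2, 2↦1, 3↦0, 4↦3]  zeros at y ∈ {3}
Collecting zeros: affine points = {(1, 0), (2, 1), (2, 4), (4, 3)}.
Total count |C(F_5)_aff| = 4.


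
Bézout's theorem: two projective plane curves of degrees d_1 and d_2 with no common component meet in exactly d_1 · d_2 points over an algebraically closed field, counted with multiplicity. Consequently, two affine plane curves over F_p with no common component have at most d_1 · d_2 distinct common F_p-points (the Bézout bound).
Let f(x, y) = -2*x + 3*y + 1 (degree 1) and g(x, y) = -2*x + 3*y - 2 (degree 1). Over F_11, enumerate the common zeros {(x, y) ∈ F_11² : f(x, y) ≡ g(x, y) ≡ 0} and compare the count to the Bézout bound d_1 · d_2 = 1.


Common zeros: ∅; count = 0; Bézout bound = 1.

deg(f) = 1, deg(g) = 1, so Bézout bound = 1.
Scan x ∈ F_11. For each x, list the y ∈ F_11 with f(x, y) ≡ 0 and those with g(x, y) ≡ 0 (mod 11); the common zeros in that column are the intersection.
  x = 0: f ≡ 0 at y ∈ {7}; g ≡ 0 at y ∈ {8}; common: ∅.
  x = 1: f ≡ 0 at y ∈ {4}; g ≡ 0 at y ∈ {5}; common: ∅.
  x = 2: f ≡ 0 at y ∈ {1}; g ≡ 0 at y ∈ {2}; common: ∅.
  x = 3: f ≡ 0 at y ∈ {9}; g ≡ 0 at y ∈ {10}; common: ∅.
  x = 4: f ≡ 0 at y ∈ {6}; g ≡ 0 at y ∈ {7}; common: ∅.
  x = 5: f ≡ 0 at y ∈ {3}; g ≡ 0 at y ∈ {4}; common: ∅.
  x = 6: f ≡ 0 at y ∈ {0}; g ≡ 0 at y ∈ {1}; common: ∅.
  x = 7: f ≡ 0 at y ∈ {8}; g ≡ 0 at y ∈ {9}; common: ∅.
  x = 8: f ≡ 0 at y ∈ {5}; g ≡ 0 at y ∈ {6}; common: ∅.
  x = 9: f ≡ 0 at y ∈ {2}; g ≡ 0 at y ∈ {3}; common: ∅.
  x = 10: f ≡ 0 at y ∈ {10}; g ≡ 0 at y ∈ {0}; common: ∅.
Collecting: common zeros = ∅, so the count is 0.
Comparison with the Bézout bound: 0 ≤ 1 = deg(f)·deg(g), as expected for curves with no common component (the affine F_11-count falls short of the bound because intersections may lie at infinity, over extension fields, or carry multiplicity).


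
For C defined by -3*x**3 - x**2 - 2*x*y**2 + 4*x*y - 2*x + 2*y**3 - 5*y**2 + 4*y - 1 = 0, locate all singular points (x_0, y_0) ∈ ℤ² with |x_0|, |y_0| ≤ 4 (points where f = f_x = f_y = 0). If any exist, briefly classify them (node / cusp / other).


Singular points: {(0, 1)}; classification: node.

Compute partial derivatives:
  f_x = -9*x**2 - 2*x - 2*y**2 + 4*y - 2.
  f_y = -4*x*y + 4*x + 6*y**2 - 10*y + 4.
Scan x_0 ∈ {−4, ..., 4}. For each x_0, f_y(x_0, y) is a polynomial in y; find its integer roots y ∈ {−4, ..., 4}, then test f_x and f at those candidates.
  x = -4: f_y(-4, y) = 6*y**2 + 6*y - 12; vanishes at y ∈ {-2, 1}. (-4, -2): f_x = -154 ≠ 0; (-4, 1): f_x = -136 ≠ 0.
  x = -3: f_y(-3, y) = 6*y**2 + 2*y - 8; vanishes at y ∈ {1}. (-3, 1): f_x = -75 ≠ 0.
  x = -2: f_y(-2, y) = 6*y**2 - 2*y - 4; vanishes at y ∈ {1}. (-2, 1): f_x = -32 ≠ 0.
  x = -1: f_y(-1, y) = 6*y**2 - 6*y; vanishes at y ∈ {0, 1}. (-1, 0): f_x = -9 ≠ 0; (-1, 1): f_x = -7 ≠ 0.
  x = 0: f_y(0, y) = 6*y**2 - 10*y + 4; vanishes at y ∈ {1}. (0, 1): f_x = 0, f = 0 — SINGULAR.
  x = 1: f_y(1, y) = 6*y**2 - 14*y + 8; vanishes at y ∈ {1}. (1, 1): f_x = -11 ≠ 0.
  x = 2: f_y(2, y) = 6*y**2 - 18*y + 12; vanishes at y ∈ {1, 2}. (2, 1): f_x = -40 ≠ 0; (2, 2): f_x = -42 ≠ 0.
  x = 3: f_y(3, y) = 6*y**2 - 22*y + 16; vanishes at y ∈ {1}. (3, 1): f_x = -87 ≠ 0.
  x = 4: f_y(4, y) = 6*y**2 - 26*y + 20; vanishes at y ∈ {1}. (4, 1): f_x = -152 ≠ 0.
Only singular point on the grid: (0, 1).
Classify: substitute x = 0 + u, y = 1 + v and expand: f = -3*u**3 - u**2 - 2*u*v**2 + 2*v**3 + v**2.
No constant or linear terms (consistent with a singular point). Quadratic part: -u**2 + v**2. Cubic part: -3*u**3 - 2*u*v**2 + 2*v**3.
The quadratic part v**2 - u**2 = (v − u)(v + u) splits into two distinct linear factors, so there are two distinct tangent lines y − 1 = ±(x − 0) — this is a node (ordinary double point).
Classification: node.


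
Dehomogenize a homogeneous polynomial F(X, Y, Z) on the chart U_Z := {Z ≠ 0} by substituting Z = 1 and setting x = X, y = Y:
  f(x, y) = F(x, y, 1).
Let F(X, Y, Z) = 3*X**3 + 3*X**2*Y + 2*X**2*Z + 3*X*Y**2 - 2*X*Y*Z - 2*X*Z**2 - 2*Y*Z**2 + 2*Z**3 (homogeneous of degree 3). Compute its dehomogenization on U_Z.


f(x, y) = 3*x**3 + 3*x**2*y + 2*x**2 + 3*x*y**2 - 2*x*y - 2*x - 2*y + 2

On U_Z we set Z = 1. Each monomial c·X^i·Y^j·Z^k in F becomes c·x^i·y^j·1^k = c·x^i·y^j.
Substituting Z = 1: F(X, Y, 1) = 3*x**3 + 3*x**2*y + 2*x**2 + 3*x*y**2 - 2*x*y - 2*x - 2*y + 2.
Note: deg(f) ≤ deg(F) = 3; strict inequality happens when F is divisible by Z (lost terms).


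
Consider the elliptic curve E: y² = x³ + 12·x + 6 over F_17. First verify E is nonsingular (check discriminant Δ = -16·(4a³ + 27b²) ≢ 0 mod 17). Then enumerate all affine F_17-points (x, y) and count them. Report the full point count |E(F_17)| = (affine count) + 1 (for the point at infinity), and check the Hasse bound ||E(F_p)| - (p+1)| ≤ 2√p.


Affine points = {(1, 6), (1, 11), (2, 2), (2, 15), (3, 1), (3, 16), (4, 4), (4, 13), (5, 2), (5, 15), (7, 5), (7, 12), (8, 6), (8, 11), (10, 2), (10, 15), (12, 5), (12, 12), (13, 8), (13, 9), (15, 5), (15, 12)}; affine count = 22; |E(F_17)| = 23.

Discriminant check: Δ ∝ 4a³ + 27b² = 4·12³ + 27·6² = 4·1728 + 27·36 ≡ 13 (mod 17). Nonzero ⇒ E is nonsingular.
For each x ∈ F_17, compute rhs = x³ + 12·x + 6 mod 17, then count y ∈ F_17 with y² ≡ rhs.
  x = 0: rhs = 6, matching y values: none (0 points).
  x = 1: rhs = 2, matching y values: 6, 11 (2 points).
  x = 2: rhs = 4, matching y values: 2, 15 (2 points).
  x = 3: rhs = 1, matching y values: 1, 16 (2 points).
  x = 4: rhs = 16, matching y values: 4, 13 (2 points).
  x = 5: rhs = 4, matching y values: 2, 15 (2 points).
  x = 6: rhs = 5, matching y values: none (0 points).
  x = 7: rhs = 8, matching y values: 5, 12 (2 points).
  x = 8: rhs = 2, matching y values: 6, 11 (2 points).
  x = 9: rhs = 10, matching y values: none (0 points).
  x = 10: rhs = 4, matching y values: 2, 15 (2 points).
  x = 11: rhs = 7, matching y values: none (0 points).
  x = 12: rhs = 8, matching y values: 5, 12 (2 points).
  x = 13: rhs = 13, matching y values: 8, 9 (2 points).
  x = 14: rhs = 11, matching y values: none (0 points).
  x = 15: rhs = 8, matching y values: 5, 12 (2 points).
  x = 16: rhs = 10, matching y values: none (0 points).
Total affine count: 22.
Full point count |E(F_17)| = 22 + 1 = 23.
Hasse bound: |23 − (17+1)| = |5| = 5 ≤ 2√17 ≈ 8.2462 ✓.


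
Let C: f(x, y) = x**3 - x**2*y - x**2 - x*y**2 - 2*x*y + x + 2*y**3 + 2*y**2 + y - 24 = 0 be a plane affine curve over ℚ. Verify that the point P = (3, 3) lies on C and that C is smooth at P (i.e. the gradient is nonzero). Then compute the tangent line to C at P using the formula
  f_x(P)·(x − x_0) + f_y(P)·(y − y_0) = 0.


Tangent line at P: -11*x + 34*y - 69 = 0.

Step 1: f(3, 3) = 0, so P lies on C.
Step 2: partial derivatives
  f_x(x, y) = 3*x**2 - 2*x*y - 2*x - y**2 - 2*y + 1, f_y(x, y) = -x**2 - 2*x*y - 2*x + 6*y**2 + 4*y + 1.
  f_x(P) = -11, f_y(P) = 34 (gradient nonzero, so P is smooth).
Step 3: tangent line at P: -11·(x − 3) + 34·(y − 3) = 0.
Expanding: -11*x + 34*y - 69 = 0.


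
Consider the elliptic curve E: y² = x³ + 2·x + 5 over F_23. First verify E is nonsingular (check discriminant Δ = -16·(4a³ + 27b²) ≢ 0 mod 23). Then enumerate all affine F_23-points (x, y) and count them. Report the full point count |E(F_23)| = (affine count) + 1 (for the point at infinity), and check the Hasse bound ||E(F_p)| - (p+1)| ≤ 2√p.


Affine points = {(1, 10), (1, 13), (4, 10), (4, 13), (5, 5), (5, 18), (6, 7), (6, 16), (8, 2), (8, 21), (9, 4), (9, 19), (10, 6), (10, 17), (11, 1), (11, 22), (12, 3), (12, 20), (15, 11), (15, 12), (16, 4), (16, 19), (18, 10), (18, 13), (19, 5), (19, 18), (20, 8), (20, 15), (21, 4), (21, 19), (22, 5), (22, 18)}; affine count = 32; |E(F_23)| = 33.

Discriminant check: Δ ∝ 4a³ + 27b² = 4·2³ + 27·5² = 4·8 + 27·25 ≡ 17 (mod 23). Nonzero ⇒ E is nonsingular.
For each x ∈ F_23, compute rhs = x³ + 2·x + 5 mod 23, then count y ∈ F_23 with y² ≡ rhs.
  x = 0: rhs = 5, matching y values: none (0 points).
  x = 1: rhs = 8, matching y values: 10, 13 (2 points).
  x = 2: rhs = 17, matching y values: none (0 points).
  x = 3: rhs = 15, matching y values: none (0 points).
  x = 4: rhs = 8, matching y values: 10, 13 (2 points).
  x = 5: rhs = 2, matching y values: 5, 18 (2 points).
  x = 6: rhs = 3, matching y values: 7, 16 (2 points).
  x = 7: rhs = 17, matching y values: none (0 points).
  x = 8: rhs = 4, matching y values: 2, 21 (2 points).
  x = 9: rhs = 16, matching y values: 4, 19 (2 points).
  x = 10: rhs = 13, matching y values: 6, 17 (2 points).
  x = 11: rhs = 1, matching y values: 1, 22 (2 points).
  x = 12: rhs = 9, matching y values: 3, 20 (2 points).
  x = 13: rhs = 20, matching y values: none (0 points).
  x = 14: rhs = 17, matching y values: none (0 points).
  x = 15: rhs = 6, matching y values: 11, 12 (2 points).
  x = 16: rhs = 16, matching y values: 4, 19 (2 points).
  x = 17: rhs = 7, matching y values: none (0 points).
  x = 18: rhs = 8, matching y values: 10, 13 (2 points).
  x = 19: rhs = 2, matching y values: 5, 18 (2 points).
  x = 20: rhs = 18, matching y values: 8, 15 (2 points).
  x = 21: rhs = 16, matching y values: 4, 19 (2 points).
  x = 22: rhs = 2, matching y values: 5, 18 (2 points).
Total affine count: 32.
Full point count |E(F_23)| = 32 + 1 = 33.
Hasse bound: |33 − (23+1)| = |9| = 9 ≤ 2√23 ≈ 9.5917 ✓.


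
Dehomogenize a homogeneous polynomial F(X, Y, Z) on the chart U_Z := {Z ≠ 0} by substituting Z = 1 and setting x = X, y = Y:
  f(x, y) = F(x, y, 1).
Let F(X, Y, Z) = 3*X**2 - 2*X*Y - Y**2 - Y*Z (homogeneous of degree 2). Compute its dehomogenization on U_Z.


f(x, y) = 3*x**2 - 2*x*y - y**2 - y

On U_Z we set Z = 1. Each monomial c·X^i·Y^j·Z^k in F becomes c·x^i·y^j·1^k = c·x^i·y^j.
Substituting Z = 1: F(X, Y, 1) = 3*x**2 - 2*x*y - y**2 - y.
Note: deg(f) ≤ deg(F) = 2; strict inequality happens when F is divisible by Z (lost terms).


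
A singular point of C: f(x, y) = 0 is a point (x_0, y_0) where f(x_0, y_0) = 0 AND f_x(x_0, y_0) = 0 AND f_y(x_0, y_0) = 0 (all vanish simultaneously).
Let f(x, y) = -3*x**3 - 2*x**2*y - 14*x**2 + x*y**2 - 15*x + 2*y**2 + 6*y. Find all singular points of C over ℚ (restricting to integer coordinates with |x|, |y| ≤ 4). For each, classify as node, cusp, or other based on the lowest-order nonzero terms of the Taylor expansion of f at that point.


Singular points: {(-1, -2)}; classification: node.

Compute partial derivatives:
  f_x = -9*x**2 - 4*x*y - 28*x + y**2 - 15.
  f_y = -2*x**2 + 2*x*y + 4*y + 6.
Scan x_0 ∈ {−4, ..., 4}. For each x_0, f_y(x_0, y) is a polynomial in y; find its integer roots y ∈ {−4, ..., 4}, then test f_x and f at those candidates.
  x = -4: f_y(-4, y) = -4*y - 26; no integer root y with |y| ≤ 4.
  x = -3: f_y(-3, y) = -2*y - 12; no integer root y with |y| ≤ 4.
  x = -2: f_y(-2, y) = -2; no integer root y with |y| ≤ 4.
  x = -1: f_y(-1, y) = 2*y + 4; vanishes at y ∈ {-2}. (-1, -2): f_x = 0, f = 0 — SINGULAR.
  x = 0: f_y(0, y) = 4*y + 6; no integer root y with |y| ≤ 4.
  x = 1: f_y(1, y) = 6*y + 4; no integer root y with |y| ≤ 4.
  x = 2: f_y(2, y) = 8*y - 2; no integer root y with |y| ≤ 4.
  x = 3: f_y(3, y) = 10*y - 12; no integer root y with |y| ≤ 4.
  x = 4: f_y(4, y) = 12*y - 26; no integer root y with |y| ≤ 4.
Only singular point on the grid: (-1, -2).
Classify: substitute x = -1 + u, y = -2 + v and expand: f = -3*u**3 - 2*u**2*v - u**2 + u*v**2 + v**2.
No constant or linear terms (consistent with a singular point). Quadratic part: -u**2 + v**2. Cubic part: -3*u**3 - 2*u**2*v + u*v**2.
The quadratic part v**2 - u**2 = (v − u)(v + u) splits into two distinct linear factors, so there are two distinct tangent lines y − -2 = ±(x − -1) — this is a node (ordinary double point).
Classification: node.


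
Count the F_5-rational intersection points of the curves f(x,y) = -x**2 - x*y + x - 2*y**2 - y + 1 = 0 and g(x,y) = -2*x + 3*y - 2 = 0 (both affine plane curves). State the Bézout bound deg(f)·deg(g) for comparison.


Common zeros: {(0, 4), (2, 2)}; count = 2; Bézout bound = 2.

deg(f) = 2, deg(g) = 1, so Bézout bound = 2.
Scan x ∈ F_5. For each x, list the y ∈ F_5 with f(x, y) ≡ 0 and those with g(x, y) ≡ 0 (mod 5); the common zeros in that column are the intersection.
  x = 0: f ≡ 0 at y ∈ {3, 4}; g ≡ 0 at y ∈ {4}; common: {4}.
  x = 1: f ≡ 0 at y ∈ ∅; g ≡ 0 at y ∈ {3}; common: ∅.
  x = 2: f ≡ 0 at y ∈ {2, 4}; g ≡ 0 at y ∈ {2}; common: {2}.
  x = 3: f ≡ 0 at y ∈ {0, 3}; g ≡ 0 at y ∈ {1}; common: ∅.
  x = 4: f ≡ 0 at y ∈ ∅; g ≡ 0 at y ∈ {0}; common: ∅.
Collecting: common zeros = {(0, 4), (2, 2)}, so the count is 2.
Comparison with the Bézout bound: 2 ≤ 2 = deg(f)·deg(g), as expected for curves with no common component (the bound is attained).


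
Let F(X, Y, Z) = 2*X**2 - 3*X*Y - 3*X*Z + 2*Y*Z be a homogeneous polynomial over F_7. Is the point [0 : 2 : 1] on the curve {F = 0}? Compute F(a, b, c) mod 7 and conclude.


F(0,2,1) ≡ 4 (mod 7); P is NOT on the curve.

Evaluate F(0, 2, 1) term-by-term (mod 7).
  2*X**2 ↦ 2·0·1·1 = 0
  -3*X*Y ↦ -3·0·2·1 = 0
  -3*X*Z ↦ -3·0·1·1 = 0
  2*Y*Z ↦ 2·1·2·1 = 4
Sum: F(0, 2, 1) = (0) + (0) + (0) + (4) = 4.
Reducing mod 7: 4 ≡ 4 (mod 7).
Since F(a, b, c) ≡ 4 ≠ 0 (mod 7), P does NOT lie on the curve.


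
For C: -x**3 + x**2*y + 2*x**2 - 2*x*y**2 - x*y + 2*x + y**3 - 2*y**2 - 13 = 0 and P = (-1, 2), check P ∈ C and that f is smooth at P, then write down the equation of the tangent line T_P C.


Tangent line at P: -19*x + 14*y - 47 = 0.

Step 1: f(-1, 2) = 0, so P lies on C.
Step 2: partial derivatives
  f_x(x, y) = -3*x**2 + 2*x*y + 4*x - 2*y**2 - y + 2, f_y(x, y) = x**2 - 4*x*y - x + 3*y**2 - 4*y.
  f_x(P) = -19, f_y(P) = 14 (gradient nonzero, so P is smooth).
Step 3: tangent line at P: -19·(x − -1) + 14·(y − 2) = 0.
Expanding: -19*x + 14*y - 47 = 0.


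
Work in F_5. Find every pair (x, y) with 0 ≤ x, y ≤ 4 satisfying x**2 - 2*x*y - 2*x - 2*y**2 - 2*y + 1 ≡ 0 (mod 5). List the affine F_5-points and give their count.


Affine F_5-points: {(1, 0), (1, 3), (2, 3), (2, 4), (3, 2), (3, 4)}; count = 6.

For each of the 25 pairs (x, y) ∈ F_5², evaluate f(x, y) mod 5. Record the zeros.
  x = 0: [0↦1, 1↦2, 2↦4, 3↦2, 4↦1]  zeros at y ∈ ∅
  x = 1: [0↦0, 1↦4, 2↦4, 3↦0, 4↦2]  zeros at y ∈ {0, 3}
  x = 2: [0↦1, 1↦3, 2↦1, 3↦0, 4↦0]  zeros at y ∈ {3, 4}
  x = 3: [0↦4, 1↦4, 2↦0, 3↦2, 4↦0]  zeros at y ∈ {2, 4}
  x = 4: [0↦4, 1↦2, 2↦1, 3↦1, 4↦2]  zeros at y ∈ ∅
Collecting zeros: affine points = {(1, 0), (1, 3), (2, 3), (2, 4), (3, 2), (3, 4)}.
Total count |C(F_5)_aff| = 6.


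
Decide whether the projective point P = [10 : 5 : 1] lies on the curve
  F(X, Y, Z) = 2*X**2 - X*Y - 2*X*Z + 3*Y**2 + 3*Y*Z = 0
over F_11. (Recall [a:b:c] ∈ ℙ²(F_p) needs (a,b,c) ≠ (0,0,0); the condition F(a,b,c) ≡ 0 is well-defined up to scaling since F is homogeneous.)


F(10,5,1) ≡ 0 (mod 11); P is on the curve.

Evaluate F(10, 5, 1) term-by-term (mod 11).
  2*X**2 ↦ 2·100·1·1 = 200
  -X*Y ↦ -1·10·5·1 = -50
  -2*X*Z ↦ -2·10·1·1 = -20
  3*Y**2 ↦ 3·1·25·1 = 75
  3*Y*Z ↦ 3·1·5·1 = 15
Sum: F(10, 5, 1) = (200) + (-50) + (-20) + (75) + (15) = 220.
Reducing mod 11: 220 ≡ 0 (mod 11).
Since F(a, b, c) ≡ 0 (mod 11), P lies on the curve.


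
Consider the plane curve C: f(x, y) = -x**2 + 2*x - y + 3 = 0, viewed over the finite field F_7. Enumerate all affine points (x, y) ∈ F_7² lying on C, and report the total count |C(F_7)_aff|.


Affine F_7-points: {(0, 3), (1, 4), (2, 3), (3, 0), (4, 2), (5, 2), (6, 0)}; count = 7.

For each of the 49 pairs (x, y) ∈ F_7², evaluate f(x, y) mod 7. Record the zeros.
  x = 0: [0↦3, 1↦2, 2↦1, 3↦0, 4↦6, 5↦5, 6↦4]  zeros at y ∈ {3}
  x = 1: [0↦4, 1↦3, 2↦2, 3↦1, 4↦0, 5↦6, 6↦5]  zeros at y ∈ {4}
  x = 2: [0↦3, 1↦2, 2↦1, 3↦0, 4↦6, 5↦5, 6↦4]  zeros at y ∈ {3}
  x = 3: [0↦0, 1↦6, 2↦5, 3↦4, 4↦3, 5↦2, 6↦1]  zeros at y ∈ {0}
  x = 4: [0↦2, 1↦1, 2↦0, 3↦6, 4↦5, 5↦4, 6↦3]  zeros at y ∈ {2}
  x = 5: [0↦2, 1↦1, 2↦0, 3↦6, 4↦5, 5↦4, 6↦3]  zeros at y ∈ {2}
  x = 6: [0↦0, 1↦6, 2↦5, 3↦4, 4↦3, 5↦2, 6↦1]  zeros at y ∈ {0}
Collecting zeros: affine points = {(0, 3), (1, 4), (2, 3), (3, 0), (4, 2), (5, 2), (6, 0)}.
Total count |C(F_7)_aff| = 7.


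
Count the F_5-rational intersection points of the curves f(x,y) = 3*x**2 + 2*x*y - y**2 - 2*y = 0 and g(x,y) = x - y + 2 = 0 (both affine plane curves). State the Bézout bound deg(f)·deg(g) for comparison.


Common zeros: ∅; count = 0; Bézout bound = 2.

deg(f) = 2, deg(g) = 1, so Bézout bound = 2.
Scan x ∈ F_5. For each x, list the y ∈ F_5 with f(x, y) ≡ 0 and those with g(x, y) ≡ 0 (mod 5); the common zeros in that column are the intersection.
  x = 0: f ≡ 0 at y ∈ {0, 3}; g ≡ 0 at y ∈ {2}; common: ∅.
  x = 1: f ≡ 0 at y ∈ ∅; g ≡ 0 at y ∈ {3}; common: ∅.
  x = 2: f ≡ 0 at y ∈ ∅; g ≡ 0 at y ∈ {4}; common: ∅.
  x = 3: f ≡ 0 at y ∈ {1, 3}; g ≡ 0 at y ∈ {0}; common: ∅.
  x = 4: f ≡ 0 at y ∈ ∅; g ≡ 0 at y ∈ {1}; common: ∅.
Collecting: common zeros = ∅, so the count is 0.
Comparison with the Bézout bound: 0 ≤ 2 = deg(f)·deg(g), as expected for curves with no common component (the affine F_5-count falls short of the bound because intersections may lie at infinity, over extension fields, or carry multiplicity).


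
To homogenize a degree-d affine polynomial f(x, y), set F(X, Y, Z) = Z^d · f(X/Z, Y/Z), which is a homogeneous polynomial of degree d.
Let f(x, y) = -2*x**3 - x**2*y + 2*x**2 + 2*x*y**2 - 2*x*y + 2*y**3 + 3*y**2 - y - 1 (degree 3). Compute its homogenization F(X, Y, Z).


F(X, Y, Z) = -2*X**3 - X**2*Y + 2*X**2*Z + 2*X*Y**2 - 2*X*Y*Z + 2*Y**3 + 3*Y**2*Z - Y*Z**2 - Z**3

deg(f) = 3.
Substitute x = X/Z, y = Y/Z into f, then multiply by Z^3.
  monomial -2·x^3·y^0 ↦ -2·X^3·Y^0·Z^0.
  monomial -1·x^2·y^1 ↦ -1·X^2·Y^1·Z^0.
  monomial 2·x^2·y^0 ↦ 2·X^2·Y^0·Z^1.
  monomial 2·x^1·y^2 ↦ 2·X^1·Y^2·Z^0.
  monomial -2·x^1·y^1 ↦ -2·X^1·Y^1·Z^1.
  monomial 2·x^0·y^3 ↦ 2·X^0·Y^3·Z^0.
  monomial 3·x^0·y^2 ↦ 3·X^0·Y^2·Z^1.
  monomial -1·x^0·y^1 ↦ -1·X^0·Y^1·Z^2.
  monomial -1·x^0·y^0 ↦ -1·X^0·Y^0·Z^3.
Collecting: F(X, Y, Z) = -2*X**3 - X**2*Y + 2*X**2*Z + 2*X*Y**2 - 2*X*Y*Z + 2*Y**3 + 3*Y**2*Z - Y*Z**2 - Z**3.


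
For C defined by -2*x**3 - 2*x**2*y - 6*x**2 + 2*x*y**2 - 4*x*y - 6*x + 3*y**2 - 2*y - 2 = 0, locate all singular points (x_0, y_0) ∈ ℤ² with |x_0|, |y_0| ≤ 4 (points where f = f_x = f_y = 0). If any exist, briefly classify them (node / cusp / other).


Singular points: {(-1, 0)}; classification: cusp.

Compute partial derivatives:
  f_x = -6*x**2 - 4*x*y - 12*x + 2*y**2 - 4*y - 6.
  f_y = -2*x**2 + 4*x*y - 4*x + 6*y - 2.
Scan x_0 ∈ {−4, ..., 4}. For each x_0, f_y(x_0, y) is a polynomial in y; find its integer roots y ∈ {−4, ..., 4}, then test f_x and f at those candidates.
  x = -4: f_y(-4, y) = -10*y - 18; no integer root y with |y| ≤ 4.
  x = -3: f_y(-3, y) = -6*y - 8; no integer root y with |y| ≤ 4.
  x = -2: f_y(-2, y) = -2*y - 2; vanishes at y ∈ {-1}. (-2, -1): f_x = -8 ≠ 0.
  x = -1: f_y(-1, y) = 2*y; vanishes at y ∈ {0}. (-1, 0): f_x = 0, f = 0 — SINGULAR.
  x = 0: f_y(0, y) = 6*y - 2; no integer root y with |y| ≤ 4.
  x = 1: f_y(1, y) = 10*y - 8; no integer root y with |y| ≤ 4.
  x = 2: f_y(2, y) = 14*y - 18; no integer root y with |y| ≤ 4.
  x = 3: f_y(3, y) = 18*y - 32; no integer root y with |y| ≤ 4.
  x = 4: f_y(4, y) = 22*y - 50; no integer root y with |y| ≤ 4.
Only singular point on the grid: (-1, 0).
Classify: substitute x = -1 + u, y = 0 + v and expand: f = -2*u**3 - 2*u**2*v + 2*u*v**2 + v**2.
No constant or linear terms (consistent with a singular point). Quadratic part: v**2. Cubic part: -2*u**3 - 2*u**2*v + 2*u*v**2.
The quadratic part v**2 is a perfect square, so there is a single (double) tangent line v = 0, i.e. y = 0. Restricting the cubic part to that line (v = 0) leaves -2*u**3 ≠ 0, so f is not divisible by v and the branch is v² ≈ 2*u**3 to lowest order — this is a cusp.
Classification: cusp.


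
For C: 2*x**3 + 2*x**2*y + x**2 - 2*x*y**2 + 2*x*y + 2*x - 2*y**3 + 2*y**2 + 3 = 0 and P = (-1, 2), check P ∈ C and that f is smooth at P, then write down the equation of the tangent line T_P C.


Tangent line at P: -6*x - 8*y + 10 = 0.

Step 1: f(-1, 2) = 0, so P lies on C.
Step 2: partial derivatives
  f_x(x, y) = 6*x**2 + 4*x*y + 2*x - 2*y**2 + 2*y + 2, f_y(x, y) = 2*x**2 - 4*x*y + 2*x - 6*y**2 + 4*y.
  f_x(P) = -6, f_y(P) = -8 (gradient nonzero, so P is smooth).
Step 3: tangent line at P: -6·(x − -1) + -8·(y − 2) = 0.
Expanding: -6*x - 8*y + 10 = 0.


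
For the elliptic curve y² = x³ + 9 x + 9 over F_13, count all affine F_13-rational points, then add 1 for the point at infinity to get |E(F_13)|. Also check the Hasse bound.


Affine points = {(0, 3), (0, 10), (2, 3), (2, 10), (5, 6), (5, 7), (7, 5), (7, 8), (9, 0), (11, 3), (11, 10), (12, 5), (12, 8)}; affine count = 13; |E(F_13)| = 14.

Discriminant check: Δ ∝ 4a³ + 27b² = 4·9³ + 27·9² = 4·729 + 27·81 ≡ 7 (mod 13). Nonzero ⇒ E is nonsingular.
For each x ∈ F_13, compute rhs = x³ + 9·x + 9 mod 13, then count y ∈ F_13 with y² ≡ rhs.
  x = 0: rhs = 9, matching y values: 3, 10 (2 points).
  x = 1: rhs = 6, matching y values: none (0 points).
  x = 2: rhs = 9, matching y values: 3, 10 (2 points).
  x = 3: rhs = 11, matching y values: none (0 points).
  x = 4: rhs = 5, matching y values: none (0 points).
  x = 5: rhs = 10, matching y values: 6, 7 (2 points).
  x = 6: rhs = 6, matching y values: none (0 points).
  x = 7: rhs = 12, matching y values: 5, 8 (2 points).
  x = 8: rhs = 8, matching y values: none (0 points).
  x = 9: rhs = 0, matching y values: 0 (1 points).
  x = 10: rhs = 7, matching y values: none (0 points).
  x = 11: rhs = 9, matching y values: 3, 10 (2 points).
  x = 12: rhs = 12, matching y values: 5, 8 (2 points).
Total affine count: 13.
Full point count |E(F_13)| = 13 + 1 = 14.
Hasse bound: |14 − (13+1)| = |0| = 0 ≤ 2√13 ≈ 7.2111 ✓.


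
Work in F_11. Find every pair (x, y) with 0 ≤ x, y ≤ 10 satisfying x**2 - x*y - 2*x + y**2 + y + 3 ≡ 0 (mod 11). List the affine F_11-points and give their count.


Affine F_11-points: {(0, 5), (1, 3), (1, 8), (2, 6), (4, 0), (4, 3), (6, 6), (6, 10), (7, 1), (7, 5), (9, 0), (9, 8)}; count = 12.

For each of the 121 pairs (x, y) ∈ F_11², evaluate f(x, y) mod 11. Record the zeros.
  x = 0: [0↦3, 1↦5, 2↦9, 3↦4, 4↦1, 5↦0, 6↦1, 7↦4, 8↦9, 9↦5, 10↦3]  zeros at y ∈ {5}
  x = 1: [0↦2, 1↦3, 2↦6, 3↦0, 4↦7, 5↦5, 6↦5, 7↦7, 8↦0, 9↦6, 10↦3]  zeros at y ∈ {3, 8}
  x = 2: [0↦3, 1↦3, 2↦5, 3↦9, 4↦4, 5↦1, 6↦0, 7↦1, 8↦4, 9↦9, 10↦5]  zeros at y ∈ {6}
  x = 3: [0↦6, 1↦5, 2↦6, 3↦9, 4↦3, 5↦10, 6↦8, 7↦8, 8↦10, 9↦3, 10↦9]  zeros at y ∈ ∅
  x = 4: [0↦0, 1↦9, 2↦9, 3↦0, 4↦4, 5↦10, 6↦7, 7↦6, 8↦7, 9↦10, 10↦4]  zeros at y ∈ {0, 3}
  x = 5: [0↦7, 1↦4, 2↦3, 3↦4, 4↦7, 5↦1, 6↦8, 7↦6, 8↦6, 9↦8, 10↦1]  zeros at y ∈ ∅
  x = 6: [0↦5, 1↦1, 2↦10, 3↦10, 4↦1, 5↦5, 6↦0, 7↦8, 8↦7, 9↦8, 10↦0]  zeros at y ∈ {6, 10}
  x = 7: [0↦5, 1↦0, 2↦8, 3↦7, 4↦8, 5↦0, 6↦5, 7↦1, 8↦10, 9↦10, 10↦1]  zeros at y ∈ {1, 5}
  x = 8: [0↦7, 1↦1, 2↦8, 3↦6, 4↦6, 5↦8, 6↦1, 7↦7, 8↦4, 9↦3, 10↦4]  zeros at y ∈ ∅
  x = 9: [0↦0, 1↦4, 2↦10, 3↦7, 4↦6, 5↦7, 6↦10, 7↦4, 8↦0, 9↦9, 10↦9]  zeros at y ∈ {0, 8}
  x = 10: [0↦6, 1↦9, 2↦3, 3↦10, 4↦8, 5↦8, 6↦10, 7↦3, 8↦9, 9↦6, 10↦5]  zeros at y ∈ ∅
Collecting zeros: affine points = {(0, 5), (1, 3), (1, 8), (2, 6), (4, 0), (4, 3), (6, 6), (6, 10), (7, 1), (7, 5), (9, 0), (9, 8)}.
Total count |C(F_11)_aff| = 12.


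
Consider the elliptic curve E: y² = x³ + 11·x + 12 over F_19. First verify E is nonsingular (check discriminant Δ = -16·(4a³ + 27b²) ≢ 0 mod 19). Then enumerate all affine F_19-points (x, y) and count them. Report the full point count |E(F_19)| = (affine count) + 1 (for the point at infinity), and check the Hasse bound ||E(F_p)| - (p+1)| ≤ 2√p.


Affine points = {(1, 9), (1, 10), (2, 2), (2, 17), (4, 5), (4, 14), (6, 3), (6, 16), (8, 2), (8, 17), (9, 2), (9, 17), (10, 1), (10, 18), (11, 1), (11, 18), (16, 3), (16, 16), (17, 1), (17, 18), (18, 0)}; affine count = 21; |E(F_19)| = 22.

Discriminant check: Δ ∝ 4a³ + 27b² = 4·11³ + 27·12² = 4·1331 + 27·144 ≡ 16 (mod 19). Nonzero ⇒ E is nonsingular.
For each x ∈ F_19, compute rhs = x³ + 11·x + 12 mod 19, then count y ∈ F_19 with y² ≡ rhs.
  x = 0: rhs = 12, matching y values: none (0 points).
  x = 1: rhs = 5, matching y values: 9, 10 (2 points).
  x = 2: rhs = 4, matching y values: 2, 17 (2 points).
  x = 3: rhs = 15, matching y values: none (0 points).
  x = 4: rhs = 6, matching y values: 5, 14 (2 points).
  x = 5: rhs = 2, matching y values: none (0 points).
  x = 6: rhs = 9, matching y values: 3, 16 (2 points).
  x = 7: rhs = 14, matching y values: none (0 points).
  x = 8: rhs = 4, matching y values: 2, 17 (2 points).
  x = 9: rhs = 4, matching y values: 2, 17 (2 points).
  x = 10: rhs = 1, matching y values: 1, 18 (2 points).
  x = 11: rhs = 1, matching y values: 1, 18 (2 points).
  x = 12: rhs = 10, matching y values: none (0 points).
  x = 13: rhs = 15, matching y values: none (0 points).
  x = 14: rhs = 3, matching y values: none (0 points).
  x = 15: rhs = 18, matching y values: none (0 points).
  x = 16: rhs = 9, matching y values: 3, 16 (2 points).
  x = 17: rhs = 1, matching y values: 1, 18 (2 points).
  x = 18: rhs = 0, matching y values: 0 (1 points).
Total affine count: 21.
Full point count |E(F_19)| = 21 + 1 = 22.
Hasse bound: |22 − (19+1)| = |2| = 2 ≤ 2√19 ≈ 8.7178 ✓.


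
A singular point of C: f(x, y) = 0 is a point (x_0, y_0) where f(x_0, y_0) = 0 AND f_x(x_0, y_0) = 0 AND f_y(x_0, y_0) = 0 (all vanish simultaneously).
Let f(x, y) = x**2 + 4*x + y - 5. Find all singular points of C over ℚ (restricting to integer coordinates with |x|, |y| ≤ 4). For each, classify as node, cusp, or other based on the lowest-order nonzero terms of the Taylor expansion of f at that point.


No singular points in the scanned grid; C is smooth there.

Compute partial derivatives:
  f_x = 2*x + 4.
  f_y = 1.
f_y = 1 is a nonzero constant, so f_y never vanishes: no point (x, y) can satisfy f = f_x = f_y = 0. In particular no (x, y) ∈ {−4, ..., 4}² is singular; the curve is smooth.


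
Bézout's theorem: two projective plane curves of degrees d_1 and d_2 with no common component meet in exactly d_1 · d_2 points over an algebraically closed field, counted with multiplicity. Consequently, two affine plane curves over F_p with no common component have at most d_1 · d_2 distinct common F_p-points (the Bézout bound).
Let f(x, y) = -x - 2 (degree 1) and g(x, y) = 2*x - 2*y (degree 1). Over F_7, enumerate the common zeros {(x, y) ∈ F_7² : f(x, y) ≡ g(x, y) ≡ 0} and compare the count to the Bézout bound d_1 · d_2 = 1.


Common zeros: {(5, 5)}; count = 1; Bézout bound = 1.

deg(f) = 1, deg(g) = 1, so Bézout bound = 1.
Scan x ∈ F_7. For each x, list the y ∈ F_7 with f(x, y) ≡ 0 and those with g(x, y) ≡ 0 (mod 7); the common zeros in that column are the intersection.
  x = 0: f ≡ 0 at y ∈ ∅; g ≡ 0 at y ∈ {0}; common: ∅.
  x = 1: f ≡ 0 at y ∈ ∅; g ≡ 0 at y ∈ {1}; common: ∅.
  x = 2: f ≡ 0 at y ∈ ∅; g ≡ 0 at y ∈ {2}; common: ∅.
  x = 3: f ≡ 0 at y ∈ ∅; g ≡ 0 at y ∈ {3}; common: ∅.
  x = 4: f ≡ 0 at y ∈ ∅; g ≡ 0 at y ∈ {4}; common: ∅.
  x = 5: f ≡ 0 at y ∈ {0, 1, 2, 3, 4, 5, 6}; g ≡ 0 at y ∈ {5}; common: {5}.
  x = 6: f ≡ 0 at y ∈ ∅; g ≡ 0 at y ∈ {6}; common: ∅.
Collecting: common zeros = {(5, 5)}, so the count is 1.
Comparison with the Bézout bound: 1 ≤ 1 = deg(f)·deg(g), as expected for curves with no common component (the bound is attained).


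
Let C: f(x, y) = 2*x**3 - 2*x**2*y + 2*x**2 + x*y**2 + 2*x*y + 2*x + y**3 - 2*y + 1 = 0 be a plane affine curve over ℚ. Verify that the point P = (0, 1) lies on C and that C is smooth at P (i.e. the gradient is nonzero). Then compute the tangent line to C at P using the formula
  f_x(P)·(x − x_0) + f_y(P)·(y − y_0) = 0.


Tangent line at P: 5*x + y - 1 = 0.

Step 1: f(0, 1) = 0, so P lies on C.
Step 2: partial derivatives
  f_x(x, y) = 6*x**2 - 4*x*y + 4*x + y**2 + 2*y + 2, f_y(x, y) = -2*x**2 + 2*x*y + 2*x + 3*y**2 - 2.
  f_x(P) = 5, f_y(P) = 1 (gradient nonzero, so P is smooth).
Step 3: tangent line at P: 5·(x − 0) + 1·(y − 1) = 0.
Expanding: 5*x + y - 1 = 0.


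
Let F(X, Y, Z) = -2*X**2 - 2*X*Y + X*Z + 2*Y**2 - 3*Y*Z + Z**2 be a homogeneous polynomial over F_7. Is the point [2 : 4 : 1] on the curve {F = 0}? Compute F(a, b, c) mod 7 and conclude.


F(2,4,1) ≡ 6 (mod 7); P is NOT on the curve.

Evaluate F(2, 4, 1) term-by-term (mod 7).
  -2*X**2 ↦ -2·4·1·1 = -8
  -2*X*Y ↦ -2·2·4·1 = -16
  X*Z ↦ 1·2·1·1 = 2
  2*Y**2 ↦ 2·1·16·1 = 32
  -3*Y*Z ↦ -3·1·4·1 = -12
  Z**2 ↦ 1·1·1·1 = 1
Sum: F(2, 4, 1) = (-8) + (-16) + (2) + (32) + (-12) + (1) = -1.
Reducing mod 7: -1 ≡ 6 (mod 7).
Since F(a, b, c) ≡ 6 ≠ 0 (mod 7), P does NOT lie on the curve.


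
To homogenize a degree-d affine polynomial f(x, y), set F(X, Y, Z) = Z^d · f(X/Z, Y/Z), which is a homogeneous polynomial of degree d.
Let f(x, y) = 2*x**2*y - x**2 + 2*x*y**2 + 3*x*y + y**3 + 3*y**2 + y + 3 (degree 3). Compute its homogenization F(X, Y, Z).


F(X, Y, Z) = 2*X**2*Y - X**2*Z + 2*X*Y**2 + 3*X*Y*Z + Y**3 + 3*Y**2*Z + Y*Z**2 + 3*Z**3

deg(f) = 3.
Substitute x = X/Z, y = Y/Z into f, then multiply by Z^3.
  monomial 2·x^2·y^1 ↦ 2·X^2·Y^1·Z^0.
  monomial -1·x^2·y^0 ↦ -1·X^2·Y^0·Z^1.
  monomial 2·x^1·y^2 ↦ 2·X^1·Y^2·Z^0.
  monomial 3·x^1·y^1 ↦ 3·X^1·Y^1·Z^1.
  monomial 1·x^0·y^3 ↦ 1·X^0·Y^3·Z^0.
  monomial 3·x^0·y^2 ↦ 3·X^0·Y^2·Z^1.
  monomial 1·x^0·y^1 ↦ 1·X^0·Y^1·Z^2.
  monomial 3·x^0·y^0 ↦ 3·X^0·Y^0·Z^3.
Collecting: F(X, Y, Z) = 2*X**2*Y - X**2*Z + 2*X*Y**2 + 3*X*Y*Z + Y**3 + 3*Y**2*Z + Y*Z**2 + 3*Z**3.


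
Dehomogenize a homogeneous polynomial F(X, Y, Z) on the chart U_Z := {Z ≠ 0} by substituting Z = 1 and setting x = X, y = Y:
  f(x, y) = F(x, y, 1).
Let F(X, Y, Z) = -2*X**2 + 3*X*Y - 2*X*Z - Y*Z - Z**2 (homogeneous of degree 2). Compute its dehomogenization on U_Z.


f(x, y) = -2*x**2 + 3*x*y - 2*x - y - 1

On U_Z we set Z = 1. Each monomial c·X^i·Y^j·Z^k in F becomes c·x^i·y^j·1^k = c·x^i·y^j.
Substituting Z = 1: F(X, Y, 1) = -2*x**2 + 3*x*y - 2*x - y - 1.
Note: deg(f) ≤ deg(F) = 2; strict inequality happens when F is divisible by Z (lost terms).


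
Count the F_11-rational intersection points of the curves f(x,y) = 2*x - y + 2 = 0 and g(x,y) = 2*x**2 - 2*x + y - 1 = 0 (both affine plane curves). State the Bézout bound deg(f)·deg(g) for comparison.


Common zeros: {(4, 10), (7, 5)}; count = 2; Bézout bound = 2.

deg(f) = 1, deg(g) = 2, so Bézout bound = 2.
Scan x ∈ F_11. For each x, list the y ∈ F_11 with f(x, y) ≡ 0 and those with g(x, y) ≡ 0 (mod 11); the common zeros in that column are the intersection.
  x = 0: f ≡ 0 at y ∈ {2}; g ≡ 0 at y ∈ {1}; common: ∅.
  x = 1: f ≡ 0 at y ∈ {4}; g ≡ 0 at y ∈ {1}; common: ∅.
  x = 2: f ≡ 0 at y ∈ {6}; g ≡ 0 at y ∈ {8}; common: ∅.
  x = 3: f ≡ 0 at y ∈ {8}; g ≡ 0 at y ∈ {0}; common: ∅.
  x = 4: f ≡ 0 at y ∈ {10}; g ≡ 0 at y ∈ {10}; common: {10}.
  x = 5: f ≡ 0 at y ∈ {1}; g ≡ 0 at y ∈ {5}; common: ∅.
  x = 6: f ≡ 0 at y ∈ {3}; g ≡ 0 at y ∈ {7}; common: ∅.
  x = 7: f ≡ 0 at y ∈ {5}; g ≡ 0 at y ∈ {5}; common: {5}.
  x = 8: f ≡ 0 at y ∈ {7}; g ≡ 0 at y ∈ {10}; common: ∅.
  x = 9: f ≡ 0 at y ∈ {9}; g ≡ 0 at y ∈ {0}; common: ∅.
  x = 10: f ≡ 0 at y ∈ {0}; g ≡ 0 at y ∈ {8}; common: ∅.
Collecting: common zeros = {(4, 10), (7, 5)}, so the count is 2.
Comparison with the Bézout bound: 2 ≤ 2 = deg(f)·deg(g), as expected for curves with no common component (the bound is attained).


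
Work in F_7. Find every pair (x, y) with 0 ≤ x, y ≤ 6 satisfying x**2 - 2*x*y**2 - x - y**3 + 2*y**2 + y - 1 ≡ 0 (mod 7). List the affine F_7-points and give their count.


Affine F_7-points: {(0, 3), (1, 2), (2, 4), (3, 4), (4, 5), (5, 3), (5, 5)}; count = 7.

For each of the 49 pairs (x, y) ∈ F_7², evaluate f(x, y) mod 7. Record the zeros.
  x = 0: [0↦6, 1↦1, 2↦1, 3↦0, 4↦6, 5↦6, 6↦1]  zeros at y ∈ {3}
  x = 1: [0↦6, 1↦6, 2↦0, 3↦3, 4↦2, 5↦5, 6↦6]  zeros at y ∈ {2}
  x = 2: [0↦1, 1↦6, 2↦1, 3↦1, 4↦0, 5↦6, 6↦6]  zeros at y ∈ {4}
  x = 3: [0↦5, 1↦1, 2↦4, 3↦1, 4↦0, 5↦2, 6↦1]  zeros at y ∈ {4}
  x = 4: [0↦4, 1↦5, 2↦2, 3↦3, 4↦2, 5↦0, 6↦5]  zeros at y ∈ {5}
  x = 5: [0↦5, 1↦4, 2↦2, 3↦0, 4↦6, 5↦0, 6↦4]  zeros at y ∈ {3, 5}
  x = 6: [0↦1, 1↦5, 2↦4, 3↦6, 4↦5, 5↦2, 6↦5]  zeros at y ∈ ∅
Collecting zeros: affine points = {(0, 3), (1, 2), (2, 4), (3, 4), (4, 5), (5, 3), (5, 5)}.
Total count |C(F_7)_aff| = 7.


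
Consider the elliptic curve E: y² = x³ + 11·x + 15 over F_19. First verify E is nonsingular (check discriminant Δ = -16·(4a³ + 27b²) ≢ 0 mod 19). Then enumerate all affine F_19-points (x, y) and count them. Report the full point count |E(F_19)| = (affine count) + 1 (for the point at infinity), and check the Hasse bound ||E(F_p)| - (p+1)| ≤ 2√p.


Affine points = {(2, 8), (2, 11), (4, 3), (4, 16), (5, 9), (5, 10), (7, 6), (7, 13), (8, 8), (8, 11), (9, 8), (9, 11), (10, 2), (10, 17), (11, 2), (11, 17), (14, 5), (14, 14), (17, 2), (17, 17)}; affine count = 20; |E(F_19)| = 21.

Discriminant check: Δ ∝ 4a³ + 27b² = 4·11³ + 27·15² = 4·1331 + 27·225 ≡ 18 (mod 19). Nonzero ⇒ E is nonsingular.
For each x ∈ F_19, compute rhs = x³ + 11·x + 15 mod 19, then count y ∈ F_19 with y² ≡ rhs.
  x = 0: rhs = 15, matching y values: none (0 points).
  x = 1: rhs = 8, matching y values: none (0 points).
  x = 2: rhs = 7, matching y values: 8, 11 (2 points).
  x = 3: rhs = 18, matching y values: none (0 points).
  x = 4: rhs = 9, matching y values: 3, 16 (2 points).
  x = 5: rhs = 5, matching y values: 9, 10 (2 points).
  x = 6: rhs = 12, matching y values: none (0 points).
  x = 7: rhs = 17, matching y values: 6, 13 (2 points).
  x = 8: rhs = 7, matching y values: 8, 11 (2 points).
  x = 9: rhs = 7, matching y values: 8, 11 (2 points).
  x = 10: rhs = 4, matching y values: 2, 17 (2 points).
  x = 11: rhs = 4, matching y values: 2, 17 (2 points).
  x = 12: rhs = 13, matching y values: none (0 points).
  x = 13: rhs = 18, matching y values: none (0 points).
  x = 14: rhs = 6, matching y values: 5, 14 (2 points).
  x = 15: rhs = 2, matching y values: none (0 points).
  x = 16: rhs = 12, matching y values: none (0 points).
  x = 17: rhs = 4, matching y values: 2, 17 (2 points).
  x = 18: rhs = 3, matching y values: none (0 points).
Total affine count: 20.
Full point count |E(F_19)| = 20 + 1 = 21.
Hasse bound: |21 − (19+1)| = |1| = 1 ≤ 2√19 ≈ 8.7178 ✓.


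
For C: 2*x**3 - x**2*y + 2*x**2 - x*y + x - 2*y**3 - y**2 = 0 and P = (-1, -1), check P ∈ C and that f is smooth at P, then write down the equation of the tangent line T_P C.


Tangent line at P: 2*x - 4*y - 2 = 0.

Step 1: f(-1, -1) = 0, so P lies on C.
Step 2: partial derivatives
  f_x(x, y) = 6*x**2 - 2*x*y + 4*x - y + 1, f_y(x, y) = -x**2 - x - 6*y**2 - 2*y.
  f_x(P) = 2, f_y(P) = -4 (gradient nonzero, so P is smooth).
Step 3: tangent line at P: 2·(x − -1) + -4·(y − -1) = 0.
Expanding: 2*x - 4*y - 2 = 0.


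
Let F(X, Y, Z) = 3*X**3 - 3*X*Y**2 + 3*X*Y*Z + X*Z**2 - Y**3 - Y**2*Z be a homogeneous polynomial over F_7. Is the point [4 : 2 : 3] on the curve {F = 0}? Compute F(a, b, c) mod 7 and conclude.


F(4,2,3) ≡ 1 (mod 7); P is NOT on the curve.

Evaluate F(4, 2, 3) term-by-term (mod 7).
  3*X**3 ↦ 3·64·1·1 = 192
  -3*X*Y**2 ↦ -3·4·4·1 = -48
  3*X*Y*Z ↦ 3·4·2·3 = 72
  X*Z**2 ↦ 1·4·1·9 = 36
  -Y**3 ↦ -1·1·8·1 = -8
  -Y**2*Z ↦ -1·1·4·3 = -12
Sum: F(4, 2, 3) = (192) + (-48) + (72) + (36) + (-8) + (-12) = 232.
Reducing mod 7: 232 ≡ 1 (mod 7).
Since F(a, b, c) ≡ 1 ≠ 0 (mod 7), P does NOT lie on the curve.


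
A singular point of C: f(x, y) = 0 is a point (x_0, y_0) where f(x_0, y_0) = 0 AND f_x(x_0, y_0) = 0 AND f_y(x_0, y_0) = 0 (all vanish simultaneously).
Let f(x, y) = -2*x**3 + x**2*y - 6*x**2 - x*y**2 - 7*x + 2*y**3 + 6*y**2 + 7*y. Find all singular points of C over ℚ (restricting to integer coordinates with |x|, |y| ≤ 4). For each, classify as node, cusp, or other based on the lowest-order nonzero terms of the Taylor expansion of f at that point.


Singular points: {(-1, -1)}; classification: node.

Compute partial derivatives:
  f_x = -6*x**2 + 2*x*y - 12*x - y**2 - 7.
  f_y = x**2 - 2*x*y + 6*y**2 + 12*y + 7.
Scan x_0 ∈ {−4, ..., 4}. For each x_0, f_y(x_0, y) is a polynomial in y; find its integer roots y ∈ {−4, ..., 4}, then test f_x and f at those candidates.
  x = -4: f_y(-4, y) = 6*y**2 + 20*y + 23; no integer root y with |y| ≤ 4.
  x = -3: f_y(-3, y) = 6*y**2 + 18*y + 16; no integer root y with |y| ≤ 4.
  x = -2: f_y(-2, y) = 6*y**2 + 16*y + 11; no integer root y with |y| ≤ 4.
  x = -1: f_y(-1, y) = 6*y**2 + 14*y + 8; vanishes at y ∈ {-1}. (-1, -1): f_x = 0, f = 0 — SINGULAR.
  x = 0: f_y(0, y) = 6*y**2 + 12*y + 7; no integer root y with |y| ≤ 4.
  x = 1: f_y(1, y) = 6*y**2 + 10*y + 8; no integer root y with |y| ≤ 4.
  x = 2: f_y(2, y) = 6*y**2 + 8*y + 11; no integer root y with |y| ≤ 4.
  x = 3: f_y(3, y) = 6*y**2 + 6*y + 16; no integer root y with |y| ≤ 4.
  x = 4: f_y(4, y) = 6*y**2 + 4*y + 23; no integer root y with |y| ≤ 4.
Only singular point on the grid: (-1, -1).
Classify: substitute x = -1 + u, y = -1 + v and expand: f = -2*u**3 + u**2*v - u**2 - u*v**2 + 2*v**3 + v**2.
No constant or linear terms (consistent with a singular point). Quadratic part: -u**2 + v**2. Cubic part: -2*u**3 + u**2*v - u*v**2 + 2*v**3.
The quadratic part v**2 - u**2 = (v − u)(v + u) splits into two distinct linear factors, so there are two distinct tangent lines y − -1 = ±(x − -1) — this is a node (ordinary double point).
Classification: node.


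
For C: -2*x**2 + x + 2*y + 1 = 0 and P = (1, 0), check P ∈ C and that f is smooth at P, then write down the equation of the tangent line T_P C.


Tangent line at P: -3*x + 2*y + 3 = 0.

Step 1: f(1, 0) = 0, so P lies on C.
Step 2: partial derivatives
  f_x(x, y) = 1 - 4*x, f_y(x, y) = 2.
  f_x(P) = -3, f_y(P) = 2 (gradient nonzero, so P is smooth).
Step 3: tangent line at P: -3·(x − 1) + 2·(y − 0) = 0.
Expanding: -3*x + 2*y + 3 = 0.
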